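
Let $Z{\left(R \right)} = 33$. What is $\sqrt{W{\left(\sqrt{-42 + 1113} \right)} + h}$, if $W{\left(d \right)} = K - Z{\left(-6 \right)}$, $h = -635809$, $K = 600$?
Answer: $i \sqrt{635242} \approx 797.02 i$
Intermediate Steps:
$W{\left(d \right)} = 567$ ($W{\left(d \right)} = 600 - 33 = 567$)
$\sqrt{W{\left(\sqrt{-42 + 1113} \right)} + h} = \sqrt{567 - 635809} = \sqrt{-635242} = i \sqrt{635242}$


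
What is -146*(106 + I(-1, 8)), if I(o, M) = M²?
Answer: -24820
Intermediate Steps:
-146*(106 + I(-1, 8)) = -146*(106 + 8²) = -146*(106 + 64) = -146*170 = -24820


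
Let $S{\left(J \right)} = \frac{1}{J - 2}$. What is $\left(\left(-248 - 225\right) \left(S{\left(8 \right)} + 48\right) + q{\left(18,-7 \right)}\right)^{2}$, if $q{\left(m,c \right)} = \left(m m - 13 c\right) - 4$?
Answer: $\frac{18017961361}{36} \approx 5.005 \cdot 10^{8}$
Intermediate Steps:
$S{\left(J \right)} = \frac{1}{-2 + J}$
$q{\left(m,c \right)} = -4 + m^{2} - 13 c$ ($q{\left(m,c \right)} = \left(m^{2} - 13 c\right) - 4 = -4 + m^{2} - 13 c$)
$\left(\left(-248 - 225\right) \left(S{\left(8 \right)} + 48\right) + q{\left(18,-7 \right)}\right)^{2} = \left(\left(-248 - 225\right) \left(\frac{1}{-2 + 8} + 48\right) - \left(-87 - 324\right)\right)^{2} = \left(- 473 \left(\frac{1}{6} + 48\right) + \left(-4 + 324 + 91\right)\right)^{2} = \left(- 473 \left(\frac{1}{6} + 48\right) + 411\right)^{2} = \left(\left(-473\right) \frac{289}{6} + 411\right)^{2} = \left(- \frac{136697}{6} + 411\right)^{2} = \left(- \frac{134231}{6}\right)^{2} = \frac{18017961361}{36}$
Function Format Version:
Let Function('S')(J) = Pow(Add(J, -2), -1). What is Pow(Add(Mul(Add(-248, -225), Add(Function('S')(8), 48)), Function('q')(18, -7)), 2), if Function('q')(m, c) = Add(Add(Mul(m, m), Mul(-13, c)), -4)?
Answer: Rational(18017961361, 36) ≈ 5.0050e+8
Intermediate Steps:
Function('S')(J) = Pow(Add(-2, J), -1)
Function('q')(m, c) = Add(-4, Pow(m, 2), Mul(-13, c)) (Function('q')(m, c) = Add(Add(Pow(m, 2), Mul(-13, c)), -4) = Add(-4, Pow(m, 2), Mul(-13, c)))
Pow(Add(Mul(Add(-248, -225), Add(Function('S')(8), 48)), Function('q')(18, -7)), 2) = Pow(Add(Mul(Add(-248, -225), Add(Pow(Add(-2, 8), -1), 48)), Add(-4, Pow(18, 2), Mul(-13, -7))), 2) = Pow(Add(Mul(-473, Add(Pow(6, -1), 48)), Add(-4, 324, 91)), 2) = Pow(Add(Mul(-473, Add(Rational(1, 6), 48)), 411), 2) = Pow(Add(Mul(-473, Rational(289, 6)), 411), 2) = Pow(Add(Rational(-136697, 6), 411), 2) = Pow(Rational(-134231, 6), 2) = Rational(18017961361, 36)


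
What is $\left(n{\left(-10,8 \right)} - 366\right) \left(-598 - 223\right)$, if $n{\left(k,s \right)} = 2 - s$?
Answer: $305412$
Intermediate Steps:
$\left(n{\left(-10,8 \right)} - 366\right) \left(-598 - 223\right) = \left(\left(2 - 8\right) - 366\right) \left(-598 - 223\right) = \left(\left(2 - 8\right) - 366\right) \left(-821\right) = \left(-6 - 366\right) \left(-821\right) = \left(-372\right) \left(-821\right) = 305412$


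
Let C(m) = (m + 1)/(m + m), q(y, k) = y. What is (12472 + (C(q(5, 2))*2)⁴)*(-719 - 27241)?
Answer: -43596887232/125 ≈ -3.4877e+8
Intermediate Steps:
C(m) = (1 + m)/(2*m) (C(m) = (1 + m)/((2*m)) = (1 + m)*(1/(2*m)) = (1 + m)/(2*m))
(12472 + (C(q(5, 2))*2)⁴)*(-719 - 27241) = (12472 + (((½)*(1 + 5)/5)*2)⁴)*(-719 - 27241) = (12472 + (((½)*(⅕)*6)*2)⁴)*(-27960) = (12472 + ((⅗)*2)⁴)*(-27960) = (12472 + (6/5)⁴)*(-27960) = (12472 + 1296/625)*(-27960) = (7796296/625)*(-27960) = -43596887232/125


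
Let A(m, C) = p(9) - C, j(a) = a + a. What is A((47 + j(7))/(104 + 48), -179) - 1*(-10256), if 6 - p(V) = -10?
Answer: 10451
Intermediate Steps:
j(a) = 2*a
p(V) = 16 (p(V) = 6 - 1*(-10) = 6 + 10 = 16)
A(m, C) = 16 - C
A((47 + j(7))/(104 + 48), -179) - 1*(-10256) = (16 - 1*(-179)) - 1*(-10256) = (16 + 179) + 10256 = 195 + 10256 = 10451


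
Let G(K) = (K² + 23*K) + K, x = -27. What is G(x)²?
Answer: 6561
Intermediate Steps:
G(K) = K² + 24*K
G(x)² = (-27*(24 - 27))² = (-27*(-3))² = 81² = 6561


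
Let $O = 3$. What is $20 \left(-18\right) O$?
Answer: $-1080$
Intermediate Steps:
$20 \left(-18\right) O = 20 \left(-18\right) 3 = \left(-360\right) 3 = -1080$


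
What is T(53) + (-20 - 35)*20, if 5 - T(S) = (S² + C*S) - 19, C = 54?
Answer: -6747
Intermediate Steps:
T(S) = 24 - S² - 54*S (T(S) = 5 - ((S² + 54*S) - 19) = 5 - (-19 + S² + 54*S) = 5 + (19 - S² - 54*S) = 24 - S² - 54*S)
T(53) + (-20 - 35)*20 = (24 - 1*53² - 54*53) + (-20 - 35)*20 = (24 - 1*2809 - 2862) - 55*20 = (24 - 2809 - 2862) - 1100 = -5647 - 1100 = -6747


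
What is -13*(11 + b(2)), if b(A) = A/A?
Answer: -156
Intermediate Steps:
b(A) = 1
-13*(11 + b(2)) = -13*(11 + 1) = -13*12 = -156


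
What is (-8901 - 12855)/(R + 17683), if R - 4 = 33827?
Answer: -10878/25757 ≈ -0.42233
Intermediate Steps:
R = 33831 (R = 4 + 33827 = 33831)
(-8901 - 12855)/(R + 17683) = (-8901 - 12855)/(33831 + 17683) = -21756/51514 = -21756*1/51514 = -10878/25757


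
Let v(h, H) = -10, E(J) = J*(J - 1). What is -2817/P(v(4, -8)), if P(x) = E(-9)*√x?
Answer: 313*I*√10/100 ≈ 9.8979*I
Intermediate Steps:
E(J) = J*(-1 + J)
P(x) = 90*√x (P(x) = (-9*(-1 - 9))*√x = (-9*(-10))*√x = 90*√x)
-2817/P(v(4, -8)) = -2817*(-I*√10/900) = -(-313)*I*√10/100 = 313*I*√10/100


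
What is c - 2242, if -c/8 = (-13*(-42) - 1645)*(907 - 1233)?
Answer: -2868434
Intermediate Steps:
c = -2866192 (c = -8*(-13*(-42) - 1645)*(907 - 1233) = -8*(546 - 1645)*(-326) = -(-8792)*(-326) = -8*358274 = -2866192)
c - 2242 = -2866192 - 2242 = -2868434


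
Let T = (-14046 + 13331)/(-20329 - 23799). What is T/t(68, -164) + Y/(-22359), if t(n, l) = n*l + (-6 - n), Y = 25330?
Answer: -4182671630975/3692074056384 ≈ -1.1329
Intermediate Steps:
t(n, l) = -6 - n + l*n (t(n, l) = l*n + (-6 - n) = -6 - n + l*n)
T = 715/44128 (T = -715/(-44128) = -715*(-1/44128) = 715/44128 ≈ 0.016203)
T/t(68, -164) + Y/(-22359) = 715/(44128*(-6 - 1*68 - 164*68)) + 25330/(-22359) = 715/(44128*(-6 - 68 - 11152)) + 25330*(-1/22359) = (715/44128)/(-11226) - 25330/22359 = (715/44128)*(-1/11226) - 25330/22359 = -715/495380928 - 25330/22359 = -4182671630975/3692074056384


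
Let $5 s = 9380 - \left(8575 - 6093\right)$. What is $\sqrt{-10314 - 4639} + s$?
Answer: $\frac{6898}{5} + i \sqrt{14953} \approx 1379.6 + 122.28 i$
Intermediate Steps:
$s = \frac{6898}{5}$ ($s = \frac{9380 - \left(8575 - 6093\right)}{5} = \frac{9380 - 2482}{5} = \frac{1}{5} \cdot 6898 = \frac{6898}{5} \approx 1379.6$)
$\sqrt{-10314 - 4639} + s = \sqrt{-10314 - 4639} + \frac{6898}{5} = \sqrt{-14953} + \frac{6898}{5} = i \sqrt{14953} + \frac{6898}{5} = \frac{6898}{5} + i \sqrt{14953}$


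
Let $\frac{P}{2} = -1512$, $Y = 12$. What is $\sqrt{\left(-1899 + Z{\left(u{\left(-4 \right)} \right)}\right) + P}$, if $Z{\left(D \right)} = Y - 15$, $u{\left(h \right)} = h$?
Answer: $i \sqrt{4926} \approx 70.185 i$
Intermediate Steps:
$P = -3024$ ($P = 2 \left(-1512\right) = -3024$)
$Z{\left(D \right)} = -3$ ($Z{\left(D \right)} = 12 - 15 = -3$)
$\sqrt{\left(-1899 + Z{\left(u{\left(-4 \right)} \right)}\right) + P} = \sqrt{\left(-1899 - 3\right) - 3024} = \sqrt{-1902 - 3024} = \sqrt{-4926} = i \sqrt{4926}$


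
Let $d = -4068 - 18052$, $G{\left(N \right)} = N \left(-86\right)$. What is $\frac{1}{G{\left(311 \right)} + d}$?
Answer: $- \frac{1}{48866} \approx -2.0464 \cdot 10^{-5}$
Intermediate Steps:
$G{\left(N \right)} = - 86 N$
$d = -22120$
$\frac{1}{G{\left(311 \right)} + d} = \frac{1}{\left(-86\right) 311 - 22120} = \frac{1}{-26746 - 22120} = \frac{1}{-48866} = - \frac{1}{48866}$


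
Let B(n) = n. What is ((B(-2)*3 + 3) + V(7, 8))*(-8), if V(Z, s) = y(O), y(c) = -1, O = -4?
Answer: 32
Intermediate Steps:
V(Z, s) = -1
((B(-2)*3 + 3) + V(7, 8))*(-8) = ((-2*3 + 3) - 1)*(-8) = ((-6 + 3) - 1)*(-8) = (-3 - 1)*(-8) = -4*(-8) = 32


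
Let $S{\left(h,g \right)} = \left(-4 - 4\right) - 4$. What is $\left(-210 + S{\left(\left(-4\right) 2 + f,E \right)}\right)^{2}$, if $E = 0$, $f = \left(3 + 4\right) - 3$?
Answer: $49284$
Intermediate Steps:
$f = 4$ ($f = 7 - 3 = 4$)
$S{\left(h,g \right)} = -12$ ($S{\left(h,g \right)} = -8 - 4 = -12$)
$\left(-210 + S{\left(\left(-4\right) 2 + f,E \right)}\right)^{2} = \left(-210 - 12\right)^{2} = \left(-222\right)^{2} = 49284$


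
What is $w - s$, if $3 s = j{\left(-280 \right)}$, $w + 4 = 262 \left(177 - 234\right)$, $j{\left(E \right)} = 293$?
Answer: $- \frac{45107}{3} \approx -15036.0$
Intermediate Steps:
$w = -14938$ ($w = -4 + 262 \left(177 - 234\right) = -4 + 262 \left(-57\right) = -4 - 14934 = -14938$)
$s = \frac{293}{3}$ ($s = \frac{1}{3} \cdot 293 = \frac{293}{3} \approx 97.667$)
$w - s = -14938 - \frac{293}{3} = - \frac{45107}{3}$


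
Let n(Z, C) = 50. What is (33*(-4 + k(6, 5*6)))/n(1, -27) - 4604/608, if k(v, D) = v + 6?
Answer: -8711/3800 ≈ -2.2924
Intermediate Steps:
k(v, D) = 6 + v
(33*(-4 + k(6, 5*6)))/n(1, -27) - 4604/608 = (33*(-4 + (6 + 6)))/50 - 4604/608 = (33*(-4 + 12))*(1/50) - 4604*1/608 = (33*8)*(1/50) - 1151/152 = 264*(1/50) - 1151/152 = 132/25 - 1151/152 = -8711/3800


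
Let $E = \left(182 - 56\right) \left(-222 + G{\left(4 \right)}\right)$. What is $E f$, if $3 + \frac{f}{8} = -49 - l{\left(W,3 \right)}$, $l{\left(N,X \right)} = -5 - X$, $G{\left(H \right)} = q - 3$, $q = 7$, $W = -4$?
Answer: $9668736$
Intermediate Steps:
$G{\left(H \right)} = 4$ ($G{\left(H \right)} = 7 - 3 = 4$)
$f = -352$ ($f = -24 + 8 \left(-49 - \left(-5 - 3\right)\right) = -24 + 8 \left(-49 - -8\right) = -24 + 8 \left(-49 + 8\right) = -24 + 8 \left(-41\right) = -24 - 328 = -352$)
$E = -27468$ ($E = \left(182 - 56\right) \left(-222 + 4\right) = 126 \left(-218\right) = -27468$)
$E f = \left(-27468\right) \left(-352\right) = 9668736$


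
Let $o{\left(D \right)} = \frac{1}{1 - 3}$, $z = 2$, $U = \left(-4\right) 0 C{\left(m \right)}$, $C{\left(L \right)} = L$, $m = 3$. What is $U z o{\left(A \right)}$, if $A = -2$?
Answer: $0$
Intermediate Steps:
$U = 0$ ($U = \left(-4\right) 0 \cdot 3 = 0 \cdot 3 = 0$)
$o{\left(D \right)} = - \frac{1}{2}$ ($o{\left(D \right)} = \frac{1}{-2} = - \frac{1}{2}$)
$U z o{\left(A \right)} = 0 \cdot 2 \left(- \frac{1}{2}\right) = 0 \left(- \frac{1}{2}\right) = 0$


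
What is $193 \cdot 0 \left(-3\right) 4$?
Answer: $0$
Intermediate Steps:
$193 \cdot 0 \left(-3\right) 4 = 193 \cdot 0 \cdot 4 = 193 \cdot 0 = 0$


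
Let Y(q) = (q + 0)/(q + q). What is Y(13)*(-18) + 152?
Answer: 143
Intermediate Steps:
Y(q) = ½ (Y(q) = q/((2*q)) = q*(1/(2*q)) = ½)
Y(13)*(-18) + 152 = (½)*(-18) + 152 = -9 + 152 = 143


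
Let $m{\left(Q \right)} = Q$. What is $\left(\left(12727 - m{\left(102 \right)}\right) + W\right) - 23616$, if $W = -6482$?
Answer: $-17473$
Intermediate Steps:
$\left(\left(12727 - m{\left(102 \right)}\right) + W\right) - 23616 = \left(\left(12727 - 102\right) - 6482\right) - 23616 = \left(12625 - 6482\right) - 23616 = 6143 - 23616 = -17473$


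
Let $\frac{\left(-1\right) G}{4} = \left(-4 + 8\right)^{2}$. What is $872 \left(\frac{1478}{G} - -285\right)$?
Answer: $\frac{913529}{4} \approx 2.2838 \cdot 10^{5}$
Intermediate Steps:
$G = -64$ ($G = - 4 \left(-4 + 8\right)^{2} = - 4 \cdot 4^{2} = \left(-4\right) 16 = -64$)
$872 \left(\frac{1478}{G} - -285\right) = 872 \left(\frac{1478}{-64} - -285\right) = 872 \left(1478 \left(- \frac{1}{64}\right) + 285\right) = 872 \left(- \frac{739}{32} + 285\right) = 872 \cdot \frac{8381}{32} = \frac{913529}{4}$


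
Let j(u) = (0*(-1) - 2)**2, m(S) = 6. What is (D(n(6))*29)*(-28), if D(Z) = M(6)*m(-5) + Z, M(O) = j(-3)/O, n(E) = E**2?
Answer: -32480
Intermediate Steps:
j(u) = 4 (j(u) = (0 - 2)**2 = (-2)**2 = 4)
M(O) = 4/O
D(Z) = 4 + Z (D(Z) = (4/6)*6 + Z = (4*(1/6))*6 + Z = (2/3)*6 + Z = 4 + Z)
(D(n(6))*29)*(-28) = ((4 + 6**2)*29)*(-28) = ((4 + 36)*29)*(-28) = (40*29)*(-28) = 1160*(-28) = -32480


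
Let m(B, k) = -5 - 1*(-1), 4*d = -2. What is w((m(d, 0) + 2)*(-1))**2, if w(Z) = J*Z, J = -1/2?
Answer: 1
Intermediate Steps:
d = -1/2 (d = (1/4)*(-2) = -1/2 ≈ -0.50000)
m(B, k) = -4 (m(B, k) = -5 + 1 = -4)
J = -1/2 (J = -1*1/2 = -1/2 ≈ -0.50000)
w(Z) = -Z/2
w((m(d, 0) + 2)*(-1))**2 = (-(-4 + 2)*(-1)/2)**2 = (-(-1)*(-1))**2 = (-1/2*2)**2 = (-1)**2 = 1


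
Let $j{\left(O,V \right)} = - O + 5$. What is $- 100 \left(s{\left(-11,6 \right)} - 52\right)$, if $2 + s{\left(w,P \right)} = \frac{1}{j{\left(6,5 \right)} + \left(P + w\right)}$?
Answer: $\frac{16250}{3} \approx 5416.7$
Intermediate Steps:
$j{\left(O,V \right)} = 5 - O$
$s{\left(w,P \right)} = -2 + \frac{1}{-1 + P + w}$ ($s{\left(w,P \right)} = -2 + \frac{1}{\left(5 - 6\right) + \left(P + w\right)} = -2 + \frac{1}{-1 + \left(P + w\right)} = -2 + \frac{1}{-1 + P + w}$)
$- 100 \left(s{\left(-11,6 \right)} - 52\right) = - 100 \left(\frac{3 - 12 - -22}{-1 + 6 - 11} - 52\right) = - 100 \left(\frac{3 - 12 + 22}{-6} - 52\right) = - 100 \left(\left(- \frac{1}{6}\right) 13 - 52\right) = - 100 \left(- \frac{13}{6} - 52\right) = \left(-100\right) \left(- \frac{325}{6}\right) = \frac{16250}{3}$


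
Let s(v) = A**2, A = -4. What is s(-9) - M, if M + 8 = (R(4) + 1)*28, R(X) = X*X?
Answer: -452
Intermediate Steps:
R(X) = X**2
s(v) = 16 (s(v) = (-4)**2 = 16)
M = 468 (M = -8 + (4**2 + 1)*28 = -8 + (16 + 1)*28 = -8 + 17*28 = -8 + 476 = 468)
s(-9) - M = 16 - 1*468 = 16 - 468 = -452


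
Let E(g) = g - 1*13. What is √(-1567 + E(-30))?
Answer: I*√1610 ≈ 40.125*I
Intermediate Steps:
E(g) = -13 + g (E(g) = g - 13 = -13 + g)
√(-1567 + E(-30)) = √(-1567 + (-13 - 30)) = √(-1567 - 43) = √(-1610) = I*√1610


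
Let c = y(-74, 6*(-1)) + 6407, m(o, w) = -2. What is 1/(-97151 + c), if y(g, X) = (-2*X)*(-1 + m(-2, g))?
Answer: -1/90780 ≈ -1.1016e-5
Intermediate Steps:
y(g, X) = 6*X (y(g, X) = (-2*X)*(-1 - 2) = -2*X*(-3) = 6*X)
c = 6371 (c = 6*(6*(-1)) + 6407 = 6*(-6) + 6407 = -36 + 6407 = 6371)
1/(-97151 + c) = 1/(-97151 + 6371) = 1/(-90780) = -1/90780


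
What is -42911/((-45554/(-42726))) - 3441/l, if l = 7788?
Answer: -2379799296247/59129092 ≈ -40248.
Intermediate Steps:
-42911/((-45554/(-42726))) - 3441/l = -42911/((-45554/(-42726))) - 3441/7788 = -42911/((-45554*(-1/42726))) - 3441*1/7788 = -42911/22777/21363 - 1147/2596 = -42911*21363/22777 - 1147/2596 = -916707693/22777 - 1147/2596 = -2379799296247/59129092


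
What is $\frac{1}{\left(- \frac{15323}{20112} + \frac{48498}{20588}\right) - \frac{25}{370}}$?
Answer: $\frac{3830109168}{5845485971} \approx 0.65522$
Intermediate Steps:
$\frac{1}{\left(- \frac{15323}{20112} + \frac{48498}{20588}\right) - \frac{25}{370}} = \frac{1}{\left(\left(-15323\right) \frac{1}{20112} + 48498 \cdot \frac{1}{20588}\right) - \frac{5}{74}} = \frac{1}{\left(- \frac{15323}{20112} + \frac{24249}{10294}\right) - \frac{5}{74}} = \frac{1}{\frac{164980463}{103516464} - \frac{5}{74}} = \frac{1}{\frac{5845485971}{3830109168}} = \frac{3830109168}{5845485971}$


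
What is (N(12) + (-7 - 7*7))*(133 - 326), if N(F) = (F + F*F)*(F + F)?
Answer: -711784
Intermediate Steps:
N(F) = 2*F*(F + F**2) (N(F) = (F + F**2)*(2*F) = 2*F*(F + F**2))
(N(12) + (-7 - 7*7))*(133 - 326) = (2*12**2*(1 + 12) + (-7 - 7*7))*(133 - 326) = (2*144*13 + (-7 - 49))*(-193) = (3744 - 56)*(-193) = 3688*(-193) = -711784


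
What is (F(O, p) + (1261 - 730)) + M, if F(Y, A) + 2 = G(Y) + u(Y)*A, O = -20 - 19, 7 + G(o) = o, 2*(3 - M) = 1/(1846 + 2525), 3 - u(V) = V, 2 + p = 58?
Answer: 24809795/8742 ≈ 2838.0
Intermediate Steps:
p = 56 (p = -2 + 58 = 56)
u(V) = 3 - V
M = 26225/8742 (M = 3 - 1/(2*(1846 + 2525)) = 3 - ½/4371 = 3 - ½*1/4371 = 3 - 1/8742 = 26225/8742 ≈ 2.9999)
G(o) = -7 + o
O = -39
F(Y, A) = -9 + Y + A*(3 - Y) (F(Y, A) = -2 + ((-7 + Y) + (3 - Y)*A) = -2 + ((-7 + Y) + A*(3 - Y)) = -2 + (-7 + Y + A*(3 - Y)) = -9 + Y + A*(3 - Y))
(F(O, p) + (1261 - 730)) + M = ((-9 - 39 - 1*56*(-3 - 39)) + (1261 - 730)) + 26225/8742 = ((-9 - 39 - 1*56*(-42)) + 531) + 26225/8742 = ((-9 - 39 + 2352) + 531) + 26225/8742 = (2304 + 531) + 26225/8742 = 2835 + 26225/8742 = 24809795/8742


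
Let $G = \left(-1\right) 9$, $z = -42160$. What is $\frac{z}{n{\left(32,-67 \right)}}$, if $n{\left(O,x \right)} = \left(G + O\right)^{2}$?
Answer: $- \frac{42160}{529} \approx -79.698$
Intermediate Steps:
$G = -9$
$n{\left(O,x \right)} = \left(-9 + O\right)^{2}$
$\frac{z}{n{\left(32,-67 \right)}} = - \frac{42160}{\left(-9 + 32\right)^{2}} = - \frac{42160}{23^{2}} = - \frac{42160}{529}$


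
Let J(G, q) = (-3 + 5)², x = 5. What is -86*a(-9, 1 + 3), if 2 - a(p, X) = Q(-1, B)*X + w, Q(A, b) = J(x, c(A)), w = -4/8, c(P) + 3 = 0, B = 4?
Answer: 1161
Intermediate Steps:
c(P) = -3 (c(P) = -3 + 0 = -3)
J(G, q) = 4 (J(G, q) = 2² = 4)
w = -½ (w = -4*⅛ = -½ ≈ -0.50000)
Q(A, b) = 4
a(p, X) = 5/2 - 4*X (a(p, X) = 2 - (4*X - ½) = 2 - (-½ + 4*X) = 2 + (½ - 4*X) = 5/2 - 4*X)
-86*a(-9, 1 + 3) = -86*(5/2 - 4*(1 + 3)) = -86*(5/2 - 4*4) = -86*(5/2 - 16) = -86*(-27/2) = 1161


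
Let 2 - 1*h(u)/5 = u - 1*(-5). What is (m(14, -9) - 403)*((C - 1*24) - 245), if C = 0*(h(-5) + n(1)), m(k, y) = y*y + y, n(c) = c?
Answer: 89039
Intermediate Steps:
m(k, y) = y + y² (m(k, y) = y² + y = y + y²)
h(u) = -15 - 5*u (h(u) = 10 - 5*(u - 1*(-5)) = 10 - 5*(u + 5) = 10 - 5*(5 + u) = 10 + (-25 - 5*u) = -15 - 5*u)
C = 0 (C = 0*((-15 - 5*(-5)) + 1) = 0*((-15 + 25) + 1) = 0*(10 + 1) = 0*11 = 0)
(m(14, -9) - 403)*((C - 1*24) - 245) = (-9*(1 - 9) - 403)*((0 - 1*24) - 245) = (-9*(-8) - 403)*((0 - 24) - 245) = (72 - 403)*(-24 - 245) = -331*(-269) = 89039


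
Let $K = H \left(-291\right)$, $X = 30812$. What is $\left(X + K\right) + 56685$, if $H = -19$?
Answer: $93026$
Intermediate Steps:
$K = 5529$ ($K = \left(-19\right) \left(-291\right) = 5529$)
$\left(X + K\right) + 56685 = \left(30812 + 5529\right) + 56685 = 36341 + 56685 = 93026$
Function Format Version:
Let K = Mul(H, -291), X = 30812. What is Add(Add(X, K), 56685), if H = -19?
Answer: 93026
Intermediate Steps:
K = 5529 (K = Mul(-19, -291) = 5529)
Add(Add(X, K), 56685) = Add(Add(30812, 5529), 56685) = Add(36341, 56685) = 93026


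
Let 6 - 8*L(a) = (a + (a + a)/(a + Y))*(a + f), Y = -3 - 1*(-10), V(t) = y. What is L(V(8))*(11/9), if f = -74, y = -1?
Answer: -517/36 ≈ -14.361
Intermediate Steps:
V(t) = -1
Y = 7 (Y = -3 + 10 = 7)
L(a) = ¾ - (-74 + a)*(a + 2*a/(7 + a))/8 (L(a) = ¾ - (a + (a + a)/(a + 7))*(a - 74)/8 = ¾ - (a + (2*a)/(7 + a))*(-74 + a)/8 = ¾ - (a + 2*a/(7 + a))*(-74 + a)/8 = ¾ - (-74 + a)*(a + 2*a/(7 + a))/8)
L(V(8))*(11/9) = ((42 - 1*(-1)³ + 65*(-1)² + 672*(-1))/(8*(7 - 1)))*(11/9) = ((⅛)*(42 - 1*(-1) + 65*1 - 672)/6)*(11*(⅑)) = ((⅛)*(⅙)*(42 + 1 + 65 - 672))*(11/9) = ((⅛)*(⅙)*(-564))*(11/9) = -47/4*11/9 = -517/36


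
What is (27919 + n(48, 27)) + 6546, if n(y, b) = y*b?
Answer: 35761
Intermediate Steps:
n(y, b) = b*y
(27919 + n(48, 27)) + 6546 = (27919 + 27*48) + 6546 = (27919 + 1296) + 6546 = 29215 + 6546 = 35761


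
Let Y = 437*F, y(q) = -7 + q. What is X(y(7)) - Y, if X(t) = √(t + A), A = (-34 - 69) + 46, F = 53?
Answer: -23161 + I*√57 ≈ -23161.0 + 7.5498*I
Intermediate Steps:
A = -57 (A = -103 + 46 = -57)
X(t) = √(-57 + t) (X(t) = √(t - 57) = √(-57 + t))
Y = 23161 (Y = 437*53 = 23161)
X(y(7)) - Y = √(-57 + (-7 + 7)) - 1*23161 = √(-57 + 0) - 23161 = √(-57) - 23161 = I*√57 - 23161 = -23161 + I*√57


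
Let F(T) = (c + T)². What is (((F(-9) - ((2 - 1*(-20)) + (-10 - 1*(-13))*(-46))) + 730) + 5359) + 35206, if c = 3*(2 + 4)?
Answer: 41492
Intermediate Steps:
c = 18 (c = 3*6 = 18)
F(T) = (18 + T)²
(((F(-9) - ((2 - 1*(-20)) + (-10 - 1*(-13))*(-46))) + 730) + 5359) + 35206 = ((((18 - 9)² - ((2 - 1*(-20)) + (-10 - 1*(-13))*(-46))) + 730) + 5359) + 35206 = (((9² - ((2 + 20) + (-10 + 13)*(-46))) + 730) + 5359) + 35206 = (((81 - (22 + 3*(-46))) + 730) + 5359) + 35206 = (((81 - (22 - 138)) + 730) + 5359) + 35206 = (((81 - 1*(-116)) + 730) + 5359) + 35206 = (((81 + 116) + 730) + 5359) + 35206 = ((197 + 730) + 5359) + 35206 = (927 + 5359) + 35206 = 6286 + 35206 = 41492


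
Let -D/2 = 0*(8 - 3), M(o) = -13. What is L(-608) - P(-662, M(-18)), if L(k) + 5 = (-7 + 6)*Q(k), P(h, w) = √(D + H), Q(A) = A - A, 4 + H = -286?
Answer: -5 - I*√290 ≈ -5.0 - 17.029*I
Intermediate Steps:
H = -290 (H = -4 - 286 = -290)
Q(A) = 0
D = 0 (D = -0*(8 - 3) = -0*5 = -2*0 = 0)
P(h, w) = I*√290 (P(h, w) = √(0 - 290) = √(-290) = I*√290)
L(k) = -5 (L(k) = -5 + (-7 + 6)*0 = -5 - 1*0 = -5 + 0 = -5)
L(-608) - P(-662, M(-18)) = -5 - I*√290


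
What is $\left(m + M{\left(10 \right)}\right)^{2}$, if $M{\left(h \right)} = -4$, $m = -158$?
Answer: $26244$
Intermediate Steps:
$\left(m + M{\left(10 \right)}\right)^{2} = \left(-158 - 4\right)^{2} = \left(-162\right)^{2} = 26244$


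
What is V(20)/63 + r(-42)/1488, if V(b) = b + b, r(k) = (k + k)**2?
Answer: 10501/1953 ≈ 5.3769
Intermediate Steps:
r(k) = 4*k**2 (r(k) = (2*k)**2 = 4*k**2)
V(b) = 2*b
V(20)/63 + r(-42)/1488 = (2*20)/63 + (4*(-42)**2)/1488 = 40*(1/63) + (4*1764)*(1/1488) = 40/63 + 7056*(1/1488) = 40/63 + 147/31 = 10501/1953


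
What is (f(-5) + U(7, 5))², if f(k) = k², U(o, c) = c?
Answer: 900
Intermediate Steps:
(f(-5) + U(7, 5))² = ((-5)² + 5)² = (25 + 5)² = 30² = 900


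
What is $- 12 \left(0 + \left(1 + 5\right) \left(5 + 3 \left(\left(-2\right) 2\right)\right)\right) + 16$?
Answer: $520$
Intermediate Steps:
$- 12 \left(0 + \left(1 + 5\right) \left(5 + 3 \left(\left(-2\right) 2\right)\right)\right) + 16 = - 12 \left(0 + 6 \left(5 + 3 \left(-4\right)\right)\right) + 16 = - 12 \left(0 + 6 \left(5 - 12\right)\right) + 16 = - 12 \left(0 + 6 \left(-7\right)\right) + 16 = - 12 \left(0 - 42\right) + 16 = \left(-12\right) \left(-42\right) + 16 = 504 + 16 = 520$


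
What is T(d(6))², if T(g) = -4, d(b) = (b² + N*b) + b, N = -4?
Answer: 16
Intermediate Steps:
d(b) = b² - 3*b (d(b) = (b² - 4*b) + b = b² - 3*b)
T(d(6))² = (-4)² = 16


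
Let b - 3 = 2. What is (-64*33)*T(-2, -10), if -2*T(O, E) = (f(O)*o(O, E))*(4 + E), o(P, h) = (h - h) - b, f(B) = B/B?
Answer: 31680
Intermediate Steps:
f(B) = 1
b = 5 (b = 3 + 2 = 5)
o(P, h) = -5 (o(P, h) = (h - h) - 1*5 = 0 - 5 = -5)
T(O, E) = 10 + 5*E/2 (T(O, E) = -1*(-5)*(4 + E)/2 = -(-5)*(4 + E)/2 = -(-20 - 5*E)/2 = 10 + 5*E/2)
(-64*33)*T(-2, -10) = (-64*33)*(10 + (5/2)*(-10)) = -2112*(10 - 25) = -2112*(-15) = 31680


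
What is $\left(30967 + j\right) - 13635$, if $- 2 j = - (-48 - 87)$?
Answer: $\frac{34529}{2} \approx 17265.0$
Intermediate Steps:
$j = - \frac{135}{2}$ ($j = - \frac{\left(-1\right) \left(-48 - 87\right)}{2} = - \frac{\left(-1\right) \left(-135\right)}{2} = \left(- \frac{1}{2}\right) 135 = - \frac{135}{2} \approx -67.5$)
$\left(30967 + j\right) - 13635 = \left(30967 - \frac{135}{2}\right) - 13635 = \frac{61799}{2} - 13635 = \frac{34529}{2}$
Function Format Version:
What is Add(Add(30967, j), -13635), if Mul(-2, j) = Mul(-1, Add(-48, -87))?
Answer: Rational(34529, 2) ≈ 17265.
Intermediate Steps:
j = Rational(-135, 2) (j = Mul(Rational(-1, 2), Mul(-1, Add(-48, -87))) = Mul(Rational(-1, 2), Mul(-1, -135)) = Mul(Rational(-1, 2), 135) = Rational(-135, 2) ≈ -67.500)
Add(Add(30967, j), -13635) = Add(Add(30967, Rational(-135, 2)), -13635) = Add(Rational(61799, 2), -13635) = Rational(34529, 2)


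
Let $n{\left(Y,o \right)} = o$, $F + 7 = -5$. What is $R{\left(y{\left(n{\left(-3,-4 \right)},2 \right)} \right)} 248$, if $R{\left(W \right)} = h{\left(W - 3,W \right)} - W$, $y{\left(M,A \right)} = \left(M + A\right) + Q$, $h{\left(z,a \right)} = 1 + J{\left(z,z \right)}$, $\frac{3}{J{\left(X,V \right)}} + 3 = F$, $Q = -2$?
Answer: $\frac{5952}{5} \approx 1190.4$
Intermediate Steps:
$F = -12$ ($F = -7 - 5 = -12$)
$J{\left(X,V \right)} = - \frac{1}{5}$ ($J{\left(X,V \right)} = \frac{3}{-3 - 12} = \frac{3}{-15} = 3 \left(- \frac{1}{15}\right) = - \frac{1}{5}$)
$h{\left(z,a \right)} = \frac{4}{5}$ ($h{\left(z,a \right)} = 1 - \frac{1}{5} = \frac{4}{5}$)
$y{\left(M,A \right)} = -2 + A + M$ ($y{\left(M,A \right)} = \left(M + A\right) - 2 = \left(A + M\right) - 2 = -2 + A + M$)
$R{\left(W \right)} = \frac{4}{5} - W$
$R{\left(y{\left(n{\left(-3,-4 \right)},2 \right)} \right)} 248 = \left(\frac{4}{5} - \left(-2 + 2 - 4\right)\right) 248 = \left(\frac{4}{5} - -4\right) 248 = \left(\frac{4}{5} + 4\right) 248 = \frac{24}{5} \cdot 248 = \frac{5952}{5}$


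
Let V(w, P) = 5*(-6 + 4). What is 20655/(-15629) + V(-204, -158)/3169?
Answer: -65611985/49528301 ≈ -1.3247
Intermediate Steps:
V(w, P) = -10 (V(w, P) = 5*(-2) = -10)
20655/(-15629) + V(-204, -158)/3169 = 20655/(-15629) - 10/3169 = 20655*(-1/15629) - 10*1/3169 = -20655/15629 - 10/3169 = -65611985/49528301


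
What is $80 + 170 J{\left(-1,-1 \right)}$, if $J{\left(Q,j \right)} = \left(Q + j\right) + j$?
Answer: $-430$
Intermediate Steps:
$J{\left(Q,j \right)} = Q + 2 j$
$80 + 170 J{\left(-1,-1 \right)} = 80 + 170 \left(-1 + 2 \left(-1\right)\right) = 80 + 170 \left(-1 - 2\right) = 80 + 170 \left(-3\right) = 80 - 510 = -430$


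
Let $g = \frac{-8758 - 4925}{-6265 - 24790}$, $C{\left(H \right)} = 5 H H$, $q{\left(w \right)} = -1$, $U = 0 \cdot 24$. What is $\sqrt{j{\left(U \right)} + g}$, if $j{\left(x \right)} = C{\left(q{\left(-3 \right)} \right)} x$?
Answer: $\frac{\sqrt{424925565}}{31055} \approx 0.66378$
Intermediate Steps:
$U = 0$
$C{\left(H \right)} = 5 H^{2}$
$g = \frac{13683}{31055}$ ($g = - \frac{13683}{-31055} = \left(-13683\right) \left(- \frac{1}{31055}\right) = \frac{13683}{31055} \approx 0.44061$)
$j{\left(x \right)} = 5 x$ ($j{\left(x \right)} = 5 \left(-1\right)^{2} x = 5 \cdot 1 x = 5 x$)
$\sqrt{j{\left(U \right)} + g} = \sqrt{5 \cdot 0 + \frac{13683}{31055}} = \sqrt{0 + \frac{13683}{31055}} = \sqrt{\frac{13683}{31055}} = \frac{\sqrt{424925565}}{31055}$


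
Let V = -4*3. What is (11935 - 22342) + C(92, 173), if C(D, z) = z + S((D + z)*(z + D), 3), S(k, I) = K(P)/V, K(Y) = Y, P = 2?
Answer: -61405/6 ≈ -10234.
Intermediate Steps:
V = -12
S(k, I) = -1/6 (S(k, I) = 2/(-12) = 2*(-1/12) = -1/6)
C(D, z) = -1/6 + z (C(D, z) = z - 1/6 = -1/6 + z)
(11935 - 22342) + C(92, 173) = (11935 - 22342) + (-1/6 + 173) = -10407 + 1037/6 = -61405/6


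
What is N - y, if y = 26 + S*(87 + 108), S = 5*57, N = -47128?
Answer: -102729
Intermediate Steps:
S = 285
y = 55601 (y = 26 + 285*(87 + 108) = 26 + 285*195 = 26 + 55575 = 55601)
N - y = -47128 - 1*55601 = -47128 - 55601 = -102729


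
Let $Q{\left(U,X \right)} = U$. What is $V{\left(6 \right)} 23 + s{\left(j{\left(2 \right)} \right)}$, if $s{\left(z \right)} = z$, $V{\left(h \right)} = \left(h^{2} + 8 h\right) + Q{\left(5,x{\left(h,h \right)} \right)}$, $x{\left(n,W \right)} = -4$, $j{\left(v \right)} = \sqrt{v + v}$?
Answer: $2049$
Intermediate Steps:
$j{\left(v \right)} = \sqrt{2} \sqrt{v}$ ($j{\left(v \right)} = \sqrt{2 v} = \sqrt{2} \sqrt{v}$)
$V{\left(h \right)} = 5 + h^{2} + 8 h$ ($V{\left(h \right)} = \left(h^{2} + 8 h\right) + 5 = 5 + h^{2} + 8 h$)
$V{\left(6 \right)} 23 + s{\left(j{\left(2 \right)} \right)} = \left(5 + 6^{2} + 8 \cdot 6\right) 23 + \sqrt{2} \sqrt{2} = \left(5 + 36 + 48\right) 23 + 2 = 89 \cdot 23 + 2 = 2047 + 2 = 2049$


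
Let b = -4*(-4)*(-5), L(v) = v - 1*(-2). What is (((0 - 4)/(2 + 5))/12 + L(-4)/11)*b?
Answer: 4240/231 ≈ 18.355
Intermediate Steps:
L(v) = 2 + v (L(v) = v + 2 = 2 + v)
b = -80 (b = 16*(-5) = -80)
(((0 - 4)/(2 + 5))/12 + L(-4)/11)*b = (((0 - 4)/(2 + 5))/12 + (2 - 4)/11)*(-80) = (-4/7*(1/12) - 2*1/11)*(-80) = (-4*⅐*(1/12) - 2/11)*(-80) = (-4/7*1/12 - 2/11)*(-80) = (-1/21 - 2/11)*(-80) = -53/231*(-80) = 4240/231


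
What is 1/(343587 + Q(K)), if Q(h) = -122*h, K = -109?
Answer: 1/356885 ≈ 2.8020e-6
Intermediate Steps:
1/(343587 + Q(K)) = 1/(343587 - 122*(-109)) = 1/(343587 + 13298) = 1/356885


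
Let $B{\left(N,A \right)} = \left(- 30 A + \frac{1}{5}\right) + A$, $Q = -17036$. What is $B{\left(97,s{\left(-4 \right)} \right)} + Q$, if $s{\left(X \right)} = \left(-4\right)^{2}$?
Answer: $- \frac{87499}{5} \approx -17500.0$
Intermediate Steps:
$s{\left(X \right)} = 16$
$B{\left(N,A \right)} = \frac{1}{5} - 29 A$ ($B{\left(N,A \right)} = \left(- 30 A + \frac{1}{5}\right) + A = \left(\frac{1}{5} - 30 A\right) + A = \frac{1}{5} - 29 A$)
$B{\left(97,s{\left(-4 \right)} \right)} + Q = \left(\frac{1}{5} - 464\right) - 17036 = - \frac{2319}{5} - 17036 = - \frac{87499}{5}$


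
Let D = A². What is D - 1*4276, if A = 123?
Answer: 10853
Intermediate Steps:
D = 15129 (D = 123² = 15129)
D - 1*4276 = 15129 - 1*4276 = 15129 - 4276 = 10853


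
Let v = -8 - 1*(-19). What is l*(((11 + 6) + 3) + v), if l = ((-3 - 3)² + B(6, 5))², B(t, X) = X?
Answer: 52111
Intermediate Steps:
v = 11 (v = -8 + 19 = 11)
l = 1681 (l = ((-3 - 3)² + 5)² = ((-6)² + 5)² = (36 + 5)² = 41² = 1681)
l*(((11 + 6) + 3) + v) = 1681*(((11 + 6) + 3) + 11) = 1681*((17 + 3) + 11) = 1681*(20 + 11) = 1681*31 = 52111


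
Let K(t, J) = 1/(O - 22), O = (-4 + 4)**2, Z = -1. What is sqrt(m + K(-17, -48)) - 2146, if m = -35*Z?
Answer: -2146 + sqrt(16918)/22 ≈ -2140.1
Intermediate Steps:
m = 35 (m = -35*(-1) = 35)
O = 0 (O = 0**2 = 0)
K(t, J) = -1/22 (K(t, J) = 1/(0 - 22) = 1/(-22) = -1/22)
sqrt(m + K(-17, -48)) - 2146 = sqrt(35 - 1/22) - 2146 = sqrt(769/22) - 2146 = sqrt(16918)/22 - 2146 = -2146 + sqrt(16918)/22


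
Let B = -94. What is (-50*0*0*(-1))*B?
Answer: 0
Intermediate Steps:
(-50*0*0*(-1))*B = -50*0*0*(-1)*(-94) = -0*(-1)*(-94) = -50*0*(-94) = 0*(-94) = 0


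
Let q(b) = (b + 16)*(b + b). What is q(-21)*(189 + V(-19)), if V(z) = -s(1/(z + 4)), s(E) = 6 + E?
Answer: 38444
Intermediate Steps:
q(b) = 2*b*(16 + b) (q(b) = (16 + b)*(2*b) = 2*b*(16 + b))
V(z) = -6 - 1/(4 + z) (V(z) = -(6 + 1/(z + 4)) = -(6 + 1/(4 + z)) = -6 - 1/(4 + z))
q(-21)*(189 + V(-19)) = (2*(-21)*(16 - 21))*(189 + (-25 - 6*(-19))/(4 - 19)) = (2*(-21)*(-5))*(189 + (-25 + 114)/(-15)) = 210*(189 - 1/15*89) = 210*(189 - 89/15) = 210*(2746/15) = 38444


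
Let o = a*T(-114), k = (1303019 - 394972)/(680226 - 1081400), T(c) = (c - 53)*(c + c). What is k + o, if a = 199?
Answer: 3039744235529/401174 ≈ 7.5771e+6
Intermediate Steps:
T(c) = 2*c*(-53 + c) (T(c) = (-53 + c)*(2*c) = 2*c*(-53 + c))
k = -908047/401174 (k = 908047/(-401174) = 908047*(-1/401174) = -908047/401174 ≈ -2.2635)
o = 7577124 (o = 199*(2*(-114)*(-53 - 114)) = 199*(2*(-114)*(-167)) = 199*38076 = 7577124)
k + o = -908047/401174 + 7577124 = 3039744235529/401174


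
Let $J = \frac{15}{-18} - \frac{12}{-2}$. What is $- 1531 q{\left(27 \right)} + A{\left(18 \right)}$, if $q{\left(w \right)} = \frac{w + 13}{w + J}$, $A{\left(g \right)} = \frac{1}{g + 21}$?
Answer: $- \frac{14329967}{7527} \approx -1903.8$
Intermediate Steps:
$J = \frac{31}{6}$ ($J = 15 \left(- \frac{1}{18}\right) - -6 = - \frac{5}{6} + 6 = \frac{31}{6} \approx 5.1667$)
$A{\left(g \right)} = \frac{1}{21 + g}$
$q{\left(w \right)} = \frac{13 + w}{\frac{31}{6} + w}$ ($q{\left(w \right)} = \frac{w + 13}{w + \frac{31}{6}} = \frac{13 + w}{\frac{31}{6} + w}$)
$- 1531 q{\left(27 \right)} + A{\left(18 \right)} = - 1531 \frac{6 \left(13 + 27\right)}{31 + 6 \cdot 27} + \frac{1}{21 + 18} = - 1531 \cdot 6 \frac{1}{31 + 162} \cdot 40 + \frac{1}{39} = - 1531 \cdot 6 \cdot \frac{1}{193} \cdot 40 + \frac{1}{39} = \left(-1531\right) \frac{240}{193} + \frac{1}{39} = - \frac{367440}{193} + \frac{1}{39} = - \frac{14329967}{7527}$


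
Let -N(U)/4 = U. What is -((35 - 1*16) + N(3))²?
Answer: -49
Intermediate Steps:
N(U) = -4*U
-((35 - 1*16) + N(3))² = -((35 - 1*16) - 4*3)² = -((35 - 16) - 12)² = -(19 - 12)² = -1*7² = -1*49 = -49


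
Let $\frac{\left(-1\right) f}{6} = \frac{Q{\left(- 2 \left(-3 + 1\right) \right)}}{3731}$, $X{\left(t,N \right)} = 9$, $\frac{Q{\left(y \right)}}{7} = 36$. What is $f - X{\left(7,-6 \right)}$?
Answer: $- \frac{5013}{533} \approx -9.4053$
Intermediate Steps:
$Q{\left(y \right)} = 252$ ($Q{\left(y \right)} = 7 \cdot 36 = 252$)
$f = - \frac{216}{533}$ ($f = - 6 \cdot \frac{252}{3731} = - 6 \cdot 252 \cdot \frac{1}{3731} = \left(-6\right) \frac{36}{533} = - \frac{216}{533} \approx -0.40525$)
$f - X{\left(7,-6 \right)} = - \frac{216}{533} - 9 = - \frac{5013}{533}$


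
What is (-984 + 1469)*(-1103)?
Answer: -534955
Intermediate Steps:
(-984 + 1469)*(-1103) = 485*(-1103) = -534955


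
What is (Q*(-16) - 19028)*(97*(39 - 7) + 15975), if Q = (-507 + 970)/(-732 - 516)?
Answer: -28307912959/78 ≈ -3.6292e+8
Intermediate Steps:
Q = -463/1248 (Q = 463/(-1248) = 463*(-1/1248) = -463/1248 ≈ -0.37099)
(Q*(-16) - 19028)*(97*(39 - 7) + 15975) = (-463/1248*(-16) - 19028)*(97*(39 - 7) + 15975) = (463/78 - 19028)*(97*32 + 15975) = -1483721*(3104 + 15975)/78 = -1483721/78*19079 = -28307912959/78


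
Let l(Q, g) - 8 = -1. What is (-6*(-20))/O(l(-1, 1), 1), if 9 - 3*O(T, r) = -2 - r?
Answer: 30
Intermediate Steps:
l(Q, g) = 7 (l(Q, g) = 8 - 1 = 7)
O(T, r) = 11/3 + r/3 (O(T, r) = 3 - (-2 - r)/3 = 3 + (2/3 + r/3) = 11/3 + r/3)
(-6*(-20))/O(l(-1, 1), 1) = (-6*(-20))/(11/3 + (1/3)*1) = 120/(11/3 + 1/3) = 120/4 = 120*(1/4) = 30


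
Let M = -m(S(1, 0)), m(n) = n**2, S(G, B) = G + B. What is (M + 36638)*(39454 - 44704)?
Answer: -192344250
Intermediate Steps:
S(G, B) = B + G
M = -1 (M = -(0 + 1)**2 = -1*1**2 = -1*1 = -1)
(M + 36638)*(39454 - 44704) = (-1 + 36638)*(39454 - 44704) = 36637*(-5250) = -192344250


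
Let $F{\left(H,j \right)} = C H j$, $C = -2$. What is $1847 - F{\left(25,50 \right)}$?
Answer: $4347$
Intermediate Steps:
$F{\left(H,j \right)} = - 2 H j$
$1847 - F{\left(25,50 \right)} = 1847 - \left(-2\right) 25 \cdot 50 = 1847 - -2500 = 1847 + 2500 = 4347$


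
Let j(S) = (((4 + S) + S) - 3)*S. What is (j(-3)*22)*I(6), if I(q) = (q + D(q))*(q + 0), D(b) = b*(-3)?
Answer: -23760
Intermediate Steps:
D(b) = -3*b
I(q) = -2*q**2 (I(q) = (q - 3*q)*(q + 0) = (-2*q)*q = -2*q**2)
j(S) = S*(1 + 2*S) (j(S) = ((4 + 2*S) - 3)*S = (1 + 2*S)*S = S*(1 + 2*S))
(j(-3)*22)*I(6) = (-3*(1 + 2*(-3))*22)*(-2*6**2) = (-3*(1 - 6)*22)*(-2*36) = (-3*(-5)*22)*(-72) = (15*22)*(-72) = 330*(-72) = -23760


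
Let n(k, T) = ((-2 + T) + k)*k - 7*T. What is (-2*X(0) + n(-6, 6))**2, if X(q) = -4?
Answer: 484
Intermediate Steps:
n(k, T) = -7*T + k*(-2 + T + k) (n(k, T) = (-2 + T + k)*k - 7*T = k*(-2 + T + k) - 7*T = -7*T + k*(-2 + T + k))
(-2*X(0) + n(-6, 6))**2 = (-2*(-4) + ((-6)**2 - 7*6 - 2*(-6) + 6*(-6)))**2 = (8 + (36 - 42 + 12 - 36))**2 = (8 - 30)**2 = (-22)**2 = 484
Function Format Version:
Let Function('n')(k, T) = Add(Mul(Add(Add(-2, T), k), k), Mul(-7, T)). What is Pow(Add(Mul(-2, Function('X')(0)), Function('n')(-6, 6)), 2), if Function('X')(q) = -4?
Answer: 484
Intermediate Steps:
Function('n')(k, T) = Add(Mul(-7, T), Mul(k, Add(-2, T, k))) (Function('n')(k, T) = Add(Mul(Add(-2, T, k), k), Mul(-7, T)) = Add(Mul(k, Add(-2, T, k)), Mul(-7, T)) = Add(Mul(-7, T), Mul(k, Add(-2, T, k))))
Pow(Add(Mul(-2, Function('X')(0)), Function('n')(-6, 6)), 2) = Pow(Add(Mul(-2, -4), Add(Pow(-6, 2), Mul(-7, 6), Mul(-2, -6), Mul(6, -6))), 2) = Pow(Add(8, Add(36, -42, 12, -36)), 2) = Pow(Add(8, -30), 2) = Pow(-22, 2) = 484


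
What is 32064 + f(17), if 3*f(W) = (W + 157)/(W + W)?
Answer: 545117/17 ≈ 32066.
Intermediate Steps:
f(W) = (157 + W)/(6*W) (f(W) = ((W + 157)/(W + W))/3 = ((157 + W)/((2*W)))/3 = ((157 + W)*(1/(2*W)))/3 = ((157 + W)/(2*W))/3 = (157 + W)/(6*W))
32064 + f(17) = 32064 + (⅙)*(157 + 17)/17 = 32064 + (⅙)*(1/17)*174 = 32064 + 29/17 = 545117/17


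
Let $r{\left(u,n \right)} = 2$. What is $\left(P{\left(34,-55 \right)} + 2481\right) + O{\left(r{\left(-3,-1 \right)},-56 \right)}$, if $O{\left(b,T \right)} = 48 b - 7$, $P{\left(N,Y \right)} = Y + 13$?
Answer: $2528$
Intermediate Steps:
$P{\left(N,Y \right)} = 13 + Y$
$O{\left(b,T \right)} = -7 + 48 b$
$\left(P{\left(34,-55 \right)} + 2481\right) + O{\left(r{\left(-3,-1 \right)},-56 \right)} = \left(\left(13 - 55\right) + 2481\right) + \left(-7 + 48 \cdot 2\right) = \left(-42 + 2481\right) + \left(-7 + 96\right) = 2439 + 89 = 2528$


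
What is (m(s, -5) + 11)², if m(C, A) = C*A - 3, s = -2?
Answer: 324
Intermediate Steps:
m(C, A) = -3 + A*C (m(C, A) = A*C - 3 = -3 + A*C)
(m(s, -5) + 11)² = ((-3 - 5*(-2)) + 11)² = ((-3 + 10) + 11)² = (7 + 11)² = 18² = 324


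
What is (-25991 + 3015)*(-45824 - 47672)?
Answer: 2148164096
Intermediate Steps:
(-25991 + 3015)*(-45824 - 47672) = -22976*(-93496) = 2148164096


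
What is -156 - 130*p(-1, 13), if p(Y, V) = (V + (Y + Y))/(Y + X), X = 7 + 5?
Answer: -286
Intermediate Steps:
X = 12
p(Y, V) = (V + 2*Y)/(12 + Y) (p(Y, V) = (V + (Y + Y))/(Y + 12) = (V + 2*Y)/(12 + Y))
-156 - 130*p(-1, 13) = -156 - 130*(13 + 2*(-1))/(12 - 1) = -156 - 130*(13 - 2)/11 = -156 - 130*11/11 = -156 - 130*1 = -156 - 130 = -286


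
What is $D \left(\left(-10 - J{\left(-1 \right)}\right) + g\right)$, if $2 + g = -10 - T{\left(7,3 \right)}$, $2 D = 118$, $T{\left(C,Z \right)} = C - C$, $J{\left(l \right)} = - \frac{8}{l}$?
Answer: $-1770$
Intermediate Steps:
$T{\left(C,Z \right)} = 0$
$D = 59$ ($D = \frac{1}{2} \cdot 118 = 59$)
$g = -12$ ($g = -2 - 10 = -12$)
$D \left(\left(-10 - J{\left(-1 \right)}\right) + g\right) = 59 \left(\left(-10 - - \frac{8}{-1}\right) - 12\right) = 59 \left(\left(-10 - \left(-8\right) \left(-1\right)\right) - 12\right) = 59 \left(\left(-10 - 8\right) - 12\right) = 59 \left(-18 - 12\right) = 59 \left(-30\right) = -1770$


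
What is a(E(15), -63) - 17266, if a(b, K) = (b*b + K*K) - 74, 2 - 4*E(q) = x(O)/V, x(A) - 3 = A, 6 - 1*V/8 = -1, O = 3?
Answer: -167723015/12544 ≈ -13371.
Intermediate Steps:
V = 56 (V = 48 - 8*(-1) = 48 + 8 = 56)
x(A) = 3 + A
E(q) = 53/112 (E(q) = 1/2 - (3 + 3)/(4*56) = 1/2 - 3/(2*56) = 1/2 - 1/4*3/28 = 1/2 - 3/112 = 53/112)
a(b, K) = -74 + K**2 + b**2 (a(b, K) = (b**2 + K**2) - 74 = (K**2 + b**2) - 74 = -74 + K**2 + b**2)
a(E(15), -63) - 17266 = (-74 + (-63)**2 + (53/112)**2) - 17266 = (-74 + 3969 + 2809/12544) - 17266 = 48861689/12544 - 17266 = -167723015/12544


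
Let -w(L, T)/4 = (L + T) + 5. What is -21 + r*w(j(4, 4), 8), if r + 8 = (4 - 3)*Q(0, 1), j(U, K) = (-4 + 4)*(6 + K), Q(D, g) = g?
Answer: 343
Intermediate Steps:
j(U, K) = 0 (j(U, K) = 0*(6 + K) = 0)
w(L, T) = -20 - 4*L - 4*T (w(L, T) = -4*((L + T) + 5) = -4*(5 + L + T) = -20 - 4*L - 4*T)
r = -7 (r = -8 + (4 - 3)*1 = -8 + 1*1 = -8 + 1 = -7)
-21 + r*w(j(4, 4), 8) = -21 - 7*(-20 - 4*0 - 4*8) = -21 - 7*(-20 + 0 - 32) = -21 - 7*(-52) = -21 + 364 = 343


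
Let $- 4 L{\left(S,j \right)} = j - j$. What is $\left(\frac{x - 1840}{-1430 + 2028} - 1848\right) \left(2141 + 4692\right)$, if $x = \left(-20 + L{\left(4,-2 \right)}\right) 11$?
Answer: $- \frac{3782625806}{299} \approx -1.2651 \cdot 10^{7}$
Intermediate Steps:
$L{\left(S,j \right)} = 0$ ($L{\left(S,j \right)} = - \frac{j - j}{4} = \left(- \frac{1}{4}\right) 0 = 0$)
$x = -220$ ($x = \left(-20 + 0\right) 11 = \left(-20\right) 11 = -220$)
$\left(\frac{x - 1840}{-1430 + 2028} - 1848\right) \left(2141 + 4692\right) = \left(\frac{-220 - 1840}{-1430 + 2028} - 1848\right) \left(2141 + 4692\right) = \left(- \frac{2060}{598} - 1848\right) 6833 = \left(\left(-2060\right) \frac{1}{598} - 1848\right) 6833 = \left(- \frac{1030}{299} - 1848\right) 6833 = \left(- \frac{553582}{299}\right) 6833 = - \frac{3782625806}{299}$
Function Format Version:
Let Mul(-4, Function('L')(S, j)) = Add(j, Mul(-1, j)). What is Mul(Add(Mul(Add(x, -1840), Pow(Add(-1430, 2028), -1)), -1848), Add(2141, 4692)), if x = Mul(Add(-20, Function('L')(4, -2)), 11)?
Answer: Rational(-3782625806, 299) ≈ -1.2651e+7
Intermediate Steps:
Function('L')(S, j) = 0 (Function('L')(S, j) = Mul(Rational(-1, 4), Add(j, Mul(-1, j))) = Mul(Rational(-1, 4), 0) = 0)
x = -220 (x = Mul(Add(-20, 0), 11) = Mul(-20, 11) = -220)
Mul(Add(Mul(Add(x, -1840), Pow(Add(-1430, 2028), -1)), -1848), Add(2141, 4692)) = Mul(Add(Mul(Add(-220, -1840), Pow(Add(-1430, 2028), -1)), -1848), Add(2141, 4692)) = Mul(Add(Mul(-2060, Pow(598, -1)), -1848), 6833) = Mul(Add(Mul(-2060, Rational(1, 598)), -1848), 6833) = Mul(Add(Rational(-1030, 299), -1848), 6833) = Mul(Rational(-553582, 299), 6833) = Rational(-3782625806, 299)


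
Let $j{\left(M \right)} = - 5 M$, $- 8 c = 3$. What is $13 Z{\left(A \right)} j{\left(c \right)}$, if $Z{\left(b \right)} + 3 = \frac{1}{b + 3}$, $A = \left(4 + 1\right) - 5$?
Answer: $-65$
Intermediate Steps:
$c = - \frac{3}{8}$ ($c = \left(- \frac{1}{8}\right) 3 = - \frac{3}{8} \approx -0.375$)
$A = 0$ ($A = 5 - 5 = 0$)
$Z{\left(b \right)} = -3 + \frac{1}{3 + b}$ ($Z{\left(b \right)} = -3 + \frac{1}{b + 3} = -3 + \frac{1}{3 + b}$)
$13 Z{\left(A \right)} j{\left(c \right)} = 13 \frac{-8 - 0}{3 + 0} \left(\left(-5\right) \left(- \frac{3}{8}\right)\right) = 13 \frac{-8 + 0}{3} \cdot \frac{15}{8} = 13 \cdot \frac{1}{3} \left(-8\right) \frac{15}{8} = 13 \left(- \frac{8}{3}\right) \frac{15}{8} = \left(- \frac{104}{3}\right) \frac{15}{8} = -65$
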